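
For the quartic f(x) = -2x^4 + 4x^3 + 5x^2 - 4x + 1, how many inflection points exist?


Inflection points occur where f''(x) = 0 and concavity changes.
f(x) = -2x^4 + 4x^3 + 5x^2 - 4x + 1
f'(x) = -8x^3 + 12x^2 + 10x - 4
f''(x) = -24x^2 + 24x + 10
This is a quadratic in x. Use the discriminant to count real roots.
Discriminant = (24)^2 - 4 * (-24) * 10
= 576 - (-960)
= 1536
Since discriminant > 0, f''(x) = 0 has 2 distinct real solutions.
A quadratic with two distinct real roots changes sign at each root, so concavity changes at both.
Number of inflection points: 2

2


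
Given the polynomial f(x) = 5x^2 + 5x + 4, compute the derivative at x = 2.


Differentiate term by term using power and sum rules:
f(x) = 5x^2 + 5x + 4
f'(x) = 10x + 5
Substitute x = 2:
f'(2) = 10 * 2 + 5
= 20 + 5
= 25

25


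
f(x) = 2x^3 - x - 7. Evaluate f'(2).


Differentiate f(x) = 2x^3 - x - 7 term by term:
f'(x) = 6x^2 - 1
Substitute x = 2:
f'(2) = 6 * 2^2 + 0 * 2 - 1
= 24 + 0 - 1
= 23

23


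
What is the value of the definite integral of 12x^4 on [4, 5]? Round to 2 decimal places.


Find the antiderivative of 12x^4:
F(x) = 12/5 * x^5
Apply the Fundamental Theorem of Calculus:
F(5) - F(4)
= 12/5 * 5^5 - 12/5 * 4^5
= 12/5 * (3125 - 1024)
= 12/5 * 2101
= 25212/5 = 5042.40

5042.40


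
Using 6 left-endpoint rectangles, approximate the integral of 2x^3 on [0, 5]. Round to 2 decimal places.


Left Riemann sum uses left endpoints of each subinterval.
Interval: [0, 5], n = 6
dx = (5 - 0) / 6 = 5/6
Left endpoints: [0, 5/6, 5/3, 5/2, 10/3, 25/6]
f values: [0, 125/108, 250/27, 125/4, 2000/27, 15625/108]
Sum = dx * (sum of f values)
= 5/6 * 3125/12
= 15625/72 ≈ 217.01

217.01


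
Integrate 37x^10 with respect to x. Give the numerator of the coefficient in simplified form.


Apply the power rule for integration:
integral of ax^n dx = a/(n+1) * x^(n+1) + C
integral of 37x^10 dx
= 37/11 * x^11 + C
The coefficient in lowest terms is 37/11, and its numerator is 37

37


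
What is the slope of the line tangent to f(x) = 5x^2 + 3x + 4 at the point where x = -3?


The slope of the tangent line equals f'(x) at the point.
f(x) = 5x^2 + 3x + 4
f'(x) = 10x + 3
At x = -3:
f'(-3) = 10 * (-3) + 3
= -30 + 3
= -27

-27


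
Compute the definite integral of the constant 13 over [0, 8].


The integral of a constant k over [a, b] equals k * (b - a).
integral from 0 to 8 of 13 dx
= 13 * (8 - 0)
= 13 * 8
= 104

104


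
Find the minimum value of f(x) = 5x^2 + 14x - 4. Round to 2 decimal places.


For a quadratic f(x) = ax^2 + bx + c with a > 0, the minimum is at the vertex.
Vertex x-coordinate: x = -b/(2a)
x = -(14) / (2 * 5)
x = -14/10 = -7/5
Substitute back to find the minimum value:
f(-7/5) = 5 * (-7/5)^2 + 14 * (-7/5) - 4
= 49/5 - 98/5 - 4
= -69/5 = -13.80

-13.80


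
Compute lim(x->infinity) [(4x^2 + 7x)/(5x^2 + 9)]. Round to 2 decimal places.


For limits at infinity with equal-degree polynomials,
we compare leading coefficients.
Numerator leading term: 4x^2
Denominator leading term: 5x^2
Divide both by x^2:
lim = (4 + 7/x) / (5 + 9/x^2)
As x -> infinity, the 1/x and 1/x^2 terms vanish:
= 4/5 = 0.80

0.80


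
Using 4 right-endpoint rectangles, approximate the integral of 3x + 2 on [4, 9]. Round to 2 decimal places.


Right Riemann sum uses right endpoints of each subinterval.
Interval: [4, 9], n = 4
dx = (9 - 4) / 4 = 5/4
Right endpoints: [21/4, 13/2, 31/4, 9]
f values: [71/4, 43/2, 101/4, 29]
Sum = dx * (sum of f values)
= 5/4 * 187/2
= 935/8 ≈ 116.88

116.88


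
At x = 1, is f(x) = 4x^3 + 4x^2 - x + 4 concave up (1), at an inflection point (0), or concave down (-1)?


Concavity is determined by the sign of f''(x).
f(x) = 4x^3 + 4x^2 - x + 4
f'(x) = 12x^2 + 8x - 1
f''(x) = 24x + 8
f''(1) = 24 * 1 + 8
= 24 + 8
= 32
Since f''(1) > 0, the function is concave up (1)

1


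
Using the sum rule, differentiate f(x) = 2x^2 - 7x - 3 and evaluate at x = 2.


Differentiate term by term using power and sum rules:
f(x) = 2x^2 - 7x - 3
f'(x) = 4x - 7
Substitute x = 2:
f'(2) = 4 * 2 - 7
= 8 - 7
= 1

1


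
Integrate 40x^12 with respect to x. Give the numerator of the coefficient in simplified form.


Apply the power rule for integration:
integral of ax^n dx = a/(n+1) * x^(n+1) + C
integral of 40x^12 dx
= 40/13 * x^13 + C
The coefficient in lowest terms is 40/13, and its numerator is 40

40


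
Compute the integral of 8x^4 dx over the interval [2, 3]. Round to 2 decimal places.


Find the antiderivative of 8x^4:
F(x) = 8/5 * x^5
Apply the Fundamental Theorem of Calculus:
F(3) - F(2)
= 8/5 * 3^5 - 8/5 * 2^5
= 8/5 * (243 - 32)
= 8/5 * 211
= 1688/5 = 337.60

337.60


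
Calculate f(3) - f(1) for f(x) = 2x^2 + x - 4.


Net change = f(b) - f(a)
f(x) = 2x^2 + x - 4
Compute f(3):
f(3) = 2 * 3^2 + 1 * 3 - 4
= 18 + 3 - 4
= 17
Compute f(1):
f(1) = 2 * 1^2 + 1 * 1 - 4
= 2 + 1 - 4
= -1
Net change = 17 - (-1) = 18

18


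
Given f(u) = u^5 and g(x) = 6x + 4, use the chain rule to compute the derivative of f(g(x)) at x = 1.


Using the chain rule: (f(g(x)))' = f'(g(x)) * g'(x)
First, find g(1):
g(1) = 6 * 1 + 4 = 10
Next, f'(u) = 5u^4
And g'(x) = 6
So f'(g(1)) * g'(1)
= 5 * 10^4 * 6
= 5 * 10000 * 6
= 300000

300000


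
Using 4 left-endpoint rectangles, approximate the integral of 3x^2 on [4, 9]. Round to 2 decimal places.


Left Riemann sum uses left endpoints of each subinterval.
Interval: [4, 9], n = 4
dx = (9 - 4) / 4 = 5/4
Left endpoints: [4, 21/4, 13/2, 31/4]
f values: [48, 1323/16, 507/4, 2883/16]
Sum = dx * (sum of f values)
= 5/4 * 3501/8
= 17505/32 ≈ 547.03

547.03


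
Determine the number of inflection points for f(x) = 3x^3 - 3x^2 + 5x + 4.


Inflection points occur where f''(x) = 0 and concavity changes.
f(x) = 3x^3 - 3x^2 + 5x + 4
f'(x) = 9x^2 - 6x + 5
f''(x) = 18x - 6
Set f''(x) = 0:
18x - 6 = 0
x = 6 / 18 = 1/3
Since f''(x) is linear (degree 1), it changes sign at this point.
Therefore there is exactly 1 inflection point.

1


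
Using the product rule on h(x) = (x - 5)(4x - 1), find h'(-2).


Let u(x) = x - 5 and v(x) = 4x - 1
u'(x) = 1
v'(x) = 4
Product rule: h'(x) = u'(x)*v(x) + u(x)*v'(x)
= 1 * (4x - 1) + (x - 5) * 4
At x = -2:
u(-2) = 1 * (-2) - 5 = -7
v(-2) = 4 * (-2) - 1 = -9
h'(-2) = 1 * (-9) + (-7) * 4
= -9 - 28
= -37

-37


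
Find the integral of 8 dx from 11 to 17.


The integral of a constant k over [a, b] equals k * (b - a).
integral from 11 to 17 of 8 dx
= 8 * (17 - 11)
= 8 * 6
= 48

48


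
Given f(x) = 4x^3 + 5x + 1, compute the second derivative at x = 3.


First derivative:
f'(x) = 12x^2 + 5
Second derivative:
f''(x) = 24x
Substitute x = 3:
f''(3) = 24 * 3 + 0
= 72 + 0
= 72

72


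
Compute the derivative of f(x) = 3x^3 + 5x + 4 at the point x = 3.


Differentiate f(x) = 3x^3 + 5x + 4 term by term:
f'(x) = 9x^2 + 5
Substitute x = 3:
f'(3) = 9 * 3^2 + 0 * 3 + 5
= 81 + 0 + 5
= 86

86


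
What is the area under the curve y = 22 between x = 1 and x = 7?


The area under a constant function y = 22 is a rectangle.
Width = 7 - 1 = 6
Height = 22
Area = width * height
= 6 * 22
= 132

132


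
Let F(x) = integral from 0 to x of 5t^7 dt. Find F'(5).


By the Fundamental Theorem of Calculus (Part 1):
If F(x) = integral from 0 to x of f(t) dt, then F'(x) = f(x)
Here f(t) = 5t^7
So F'(x) = 5x^7
Evaluate at x = 5:
F'(5) = 5 * 5^7
= 5 * 78125
= 390625

390625


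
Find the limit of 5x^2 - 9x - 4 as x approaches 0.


Since polynomials are continuous, we use direct substitution.
lim(x->0) of 5x^2 - 9x - 4
= 5 * 0^2 - 9 * 0 - 4
= 0 + 0 - 4
= -4

-4


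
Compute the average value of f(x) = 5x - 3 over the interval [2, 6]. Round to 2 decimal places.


Average value = 1/(b-a) * integral from a to b of f(x) dx
First compute the integral of 5x - 3:
F(x) = (5/2)x^2 - 3x
F(6) = 5/2 * 36 - 3 * 6 = 72
F(2) = 5/2 * 4 - 3 * 2 = 4
Integral = 72 - 4 = 68
Average = 68 / (6 - 2) = 68 / 4
= 17 = 17.00

17.00


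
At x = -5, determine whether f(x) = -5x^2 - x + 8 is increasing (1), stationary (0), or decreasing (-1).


Compute f'(x) to determine behavior:
f'(x) = -10x - 1
f'(-5) = -10 * (-5) - 1
= 50 - 1
= 49
Since f'(-5) > 0, the function is increasing (1)

1


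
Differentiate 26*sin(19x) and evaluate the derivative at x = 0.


Apply the chain rule to differentiate 26*sin(19x):
d/dx [26*sin(19x)]
= 26 * cos(19x) * d/dx(19x)
= 26 * 19 * cos(19x)
= 494 * cos(19x)
Evaluate at x = 0:
= 494 * cos(0)
= 494 * 1
= 494

494


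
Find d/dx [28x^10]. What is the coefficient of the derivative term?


We apply the power rule: d/dx [ax^n] = a*n * x^(n-1)
d/dx [28x^10]
= 28 * 10 * x^(10-1)
= 280x^9
The coefficient is 280

280


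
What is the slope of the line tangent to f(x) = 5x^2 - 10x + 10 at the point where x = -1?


The slope of the tangent line equals f'(x) at the point.
f(x) = 5x^2 - 10x + 10
f'(x) = 10x - 10
At x = -1:
f'(-1) = 10 * (-1) - 10
= -10 - 10
= -20

-20


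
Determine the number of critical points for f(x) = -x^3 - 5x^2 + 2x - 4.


Find where f'(x) = 0:
f(x) = -x^3 - 5x^2 + 2x - 4
f'(x) = -3x^2 - 10x + 2
This is a quadratic in x. Use the discriminant to count real roots.
Discriminant = (-10)^2 - 4 * (-3) * 2
= 100 - (-24)
= 124
Since discriminant > 0, f'(x) = 0 has 2 real solutions.
Number of critical points: 2

2


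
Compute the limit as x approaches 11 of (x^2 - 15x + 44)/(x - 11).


Direct substitution gives 0/0, so we factor the numerator.
Factor: (x^2 - 15x + 44) = (x - 11)(x - 4)
Cancel the common factor (x - 11):
(x^2 - 15x + 44)/(x - 11) = (x - 4)
Now substitute x = 11:
= (11) - (4) = 7

7


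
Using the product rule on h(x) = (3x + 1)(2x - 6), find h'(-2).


Let u(x) = 3x + 1 and v(x) = 2x - 6
u'(x) = 3
v'(x) = 2
Product rule: h'(x) = u'(x)*v(x) + u(x)*v'(x)
= 3 * (2x - 6) + (3x + 1) * 2
At x = -2:
u(-2) = 3 * (-2) + 1 = -5
v(-2) = 2 * (-2) - 6 = -10
h'(-2) = 3 * (-10) + (-5) * 2
= -30 - 10
= -40

-40


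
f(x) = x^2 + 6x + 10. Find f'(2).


Differentiate term by term using power and sum rules:
f(x) = x^2 + 6x + 10
f'(x) = 2x + 6
Substitute x = 2:
f'(2) = 2 * 2 + 6
= 4 + 6
= 10

10


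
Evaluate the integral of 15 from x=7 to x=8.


The integral of a constant k over [a, b] equals k * (b - a).
integral from 7 to 8 of 15 dx
= 15 * (8 - 7)
= 15 * 1
= 15

15


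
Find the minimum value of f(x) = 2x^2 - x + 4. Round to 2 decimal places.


For a quadratic f(x) = ax^2 + bx + c with a > 0, the minimum is at the vertex.
Vertex x-coordinate: x = -b/(2a)
x = -(-1) / (2 * 2)
x = 1/4
Substitute back to find the minimum value:
f(1/4) = 2 * (1/4)^2 - 1 * (1/4) + 4
= 1/8 - 1/4 + 4
= 31/8 ≈ 3.88

3.88


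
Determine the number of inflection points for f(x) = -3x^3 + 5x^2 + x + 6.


Inflection points occur where f''(x) = 0 and concavity changes.
f(x) = -3x^3 + 5x^2 + x + 6
f'(x) = -9x^2 + 10x + 1
f''(x) = -18x + 10
Set f''(x) = 0:
-18x + 10 = 0
x = -10 / (-18) = 5/9
Since f''(x) is linear (degree 1), it changes sign at this point.
Therefore there is exactly 1 inflection point.

1


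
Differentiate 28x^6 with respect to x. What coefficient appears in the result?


We apply the power rule: d/dx [ax^n] = a*n * x^(n-1)
d/dx [28x^6]
= 28 * 6 * x^(6-1)
= 168x^5
The coefficient is 168

168


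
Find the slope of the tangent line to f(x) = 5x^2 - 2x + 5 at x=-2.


The slope of the tangent line equals f'(x) at the point.
f(x) = 5x^2 - 2x + 5
f'(x) = 10x - 2
At x = -2:
f'(-2) = 10 * (-2) - 2
= -20 - 2
= -22

-22


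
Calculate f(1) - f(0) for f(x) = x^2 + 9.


Net change = f(b) - f(a)
f(x) = x^2 + 9
Compute f(1):
f(1) = 1 * 1^2 + 0 * 1 + 9
= 1 + 0 + 9
= 10
Compute f(0):
f(0) = 1 * 0^2 + 0 * 0 + 9
= 0 + 0 + 9
= 9
Net change = 10 - 9 = 1

1


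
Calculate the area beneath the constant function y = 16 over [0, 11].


The area under a constant function y = 16 is a rectangle.
Width = 11 - 0 = 11
Height = 16
Area = width * height
= 11 * 16
= 176

176


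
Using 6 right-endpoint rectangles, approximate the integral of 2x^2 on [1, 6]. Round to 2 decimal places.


Right Riemann sum uses right endpoints of each subinterval.
Interval: [1, 6], n = 6
dx = (6 - 1) / 6 = 5/6
Right endpoints: [11/6, 8/3, 7/2, 13/3, 31/6, 6]
f values: [121/18, 128/9, 49/2, 338/9, 961/18, 72]
Sum = dx * (sum of f values)
= 5/6 * 3751/18
= 18755/108 ≈ 173.66

173.66


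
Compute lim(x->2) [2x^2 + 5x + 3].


Since polynomials are continuous, we use direct substitution.
lim(x->2) of 2x^2 + 5x + 3
= 2 * 2^2 + 5 * 2 + 3
= 8 + 10 + 3
= 21

21


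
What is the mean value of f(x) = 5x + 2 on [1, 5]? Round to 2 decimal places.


Average value = 1/(b-a) * integral from a to b of f(x) dx
First compute the integral of 5x + 2:
F(x) = (5/2)x^2 + 2x
F(5) = 5/2 * 25 + 2 * 5 = 145/2
F(1) = 5/2 * 1 + 2 * 1 = 9/2
Integral = 145/2 - 9/2 = 68
Average = 68 / (5 - 1) = 68 / 4
= 17 = 17.00

17.00


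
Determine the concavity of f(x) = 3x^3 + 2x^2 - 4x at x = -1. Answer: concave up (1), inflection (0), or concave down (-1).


Concavity is determined by the sign of f''(x).
f(x) = 3x^3 + 2x^2 - 4x
f'(x) = 9x^2 + 4x - 4
f''(x) = 18x + 4
f''(-1) = 18 * (-1) + 4
= -18 + 4
= -14
Since f''(-1) < 0, the function is concave down (-1)

-1


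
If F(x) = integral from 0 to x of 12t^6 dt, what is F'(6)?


By the Fundamental Theorem of Calculus (Part 1):
If F(x) = integral from 0 to x of f(t) dt, then F'(x) = f(x)
Here f(t) = 12t^6
So F'(x) = 12x^6
Evaluate at x = 6:
F'(6) = 12 * 6^6
= 12 * 46656
= 559872

559872


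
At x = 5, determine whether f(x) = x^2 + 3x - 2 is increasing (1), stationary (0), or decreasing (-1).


Compute f'(x) to determine behavior:
f'(x) = 2x + 3
f'(5) = 2 * 5 + 3
= 10 + 3
= 13
Since f'(5) > 0, the function is increasing (1)

1


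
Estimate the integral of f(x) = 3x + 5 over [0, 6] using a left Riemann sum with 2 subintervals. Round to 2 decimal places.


Left Riemann sum uses left endpoints of each subinterval.
Interval: [0, 6], n = 2
dx = (6 - 0) / 2 = 3
Left endpoints: [0, 3]
f values: [5, 14]
Sum = dx * (sum of f values)
= 3 * 19
= 57 = 57.00

57.00


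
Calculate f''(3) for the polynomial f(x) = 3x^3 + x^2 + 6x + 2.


First derivative:
f'(x) = 9x^2 + 2x + 6
Second derivative:
f''(x) = 18x + 2
Substitute x = 3:
f''(3) = 18 * 3 + 2
= 54 + 2
= 56

56


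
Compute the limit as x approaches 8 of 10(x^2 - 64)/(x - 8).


Direct substitution gives 0/0, so we factor the numerator.
Factor: 10(x^2 - 64) = 10 * (x - 8)(x + 8)
Cancel the common factor (x - 8):
10(x^2 - 64)/(x - 8) = 10 * (x + 8)
Now substitute x = 8:
= 10 * (8 + 8) = 160

160


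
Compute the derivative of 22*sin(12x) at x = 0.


Apply the chain rule to differentiate 22*sin(12x):
d/dx [22*sin(12x)]
= 22 * cos(12x) * d/dx(12x)
= 22 * 12 * cos(12x)
= 264 * cos(12x)
Evaluate at x = 0:
= 264 * cos(0)
= 264 * 1
= 264

264


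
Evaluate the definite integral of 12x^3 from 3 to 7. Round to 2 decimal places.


Find the antiderivative of 12x^3:
F(x) = 12/4 * x^4
Apply the Fundamental Theorem of Calculus:
F(7) - F(3)
= 12/4 * 7^4 - 12/4 * 3^4
= 12/4 * (2401 - 81)
= 12/4 * 2320
= 6960 = 6960.00

6960.00


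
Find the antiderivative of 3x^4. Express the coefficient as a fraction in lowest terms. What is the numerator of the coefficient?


Apply the power rule for integration:
integral of ax^n dx = a/(n+1) * x^(n+1) + C
integral of 3x^4 dx
= 3/5 * x^5 + C
The coefficient in lowest terms is 3/5, and its numerator is 3

3


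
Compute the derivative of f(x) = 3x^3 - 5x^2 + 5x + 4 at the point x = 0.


Differentiate f(x) = 3x^3 - 5x^2 + 5x + 4 term by term:
f'(x) = 9x^2 - 10x + 5
Substitute x = 0:
f'(0) = 9 * 0^2 - 10 * 0 + 5
= 0 + 0 + 5
= 5

5


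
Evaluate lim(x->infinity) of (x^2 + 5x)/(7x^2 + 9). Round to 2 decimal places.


For limits at infinity with equal-degree polynomials,
we compare leading coefficients.
Numerator leading term: x^2
Denominator leading term: 7x^2
Divide both by x^2:
lim = (1 + 5/x) / (7 + 9/x^2)
As x -> infinity, the 1/x and 1/x^2 terms vanish:
= 1/7 ≈ 0.14

0.14


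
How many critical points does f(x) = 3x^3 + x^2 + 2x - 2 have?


Find where f'(x) = 0:
f(x) = 3x^3 + x^2 + 2x - 2
f'(x) = 9x^2 + 2x + 2
This is a quadratic in x. Use the discriminant to count real roots.
Discriminant = (2)^2 - 4 * 9 * 2
= 4 - 72
= -68
Since discriminant < 0, f'(x) = 0 has no real solutions.
Number of critical points: 0

0


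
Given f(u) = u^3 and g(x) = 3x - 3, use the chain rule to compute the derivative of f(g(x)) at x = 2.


Using the chain rule: (f(g(x)))' = f'(g(x)) * g'(x)
First, find g(2):
g(2) = 3 * 2 - 3 = 3
Next, f'(u) = 3u^2
And g'(x) = 3
So f'(g(2)) * g'(2)
= 3 * 3^2 * 3
= 3 * 9 * 3
= 81

81


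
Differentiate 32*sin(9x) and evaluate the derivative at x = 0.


Apply the chain rule to differentiate 32*sin(9x):
d/dx [32*sin(9x)]
= 32 * cos(9x) * d/dx(9x)
= 32 * 9 * cos(9x)
= 288 * cos(9x)
Evaluate at x = 0:
= 288 * cos(0)
= 288 * 1
= 288

288


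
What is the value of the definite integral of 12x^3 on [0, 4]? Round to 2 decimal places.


Find the antiderivative of 12x^3:
F(x) = 12/4 * x^4
Apply the Fundamental Theorem of Calculus:
F(4) - F(0)
= 12/4 * 4^4 - 12/4 * 0^4
= 12/4 * (256 - 0)
= 12/4 * 256
= 768 = 768.00

768.00


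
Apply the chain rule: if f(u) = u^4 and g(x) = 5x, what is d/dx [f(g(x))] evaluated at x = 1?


Using the chain rule: (f(g(x)))' = f'(g(x)) * g'(x)
First, find g(1):
g(1) = 5 * 1 + 0 = 5
Next, f'(u) = 4u^3
And g'(x) = 5
So f'(g(1)) * g'(1)
= 4 * 5^3 * 5
= 4 * 125 * 5
= 2500

2500


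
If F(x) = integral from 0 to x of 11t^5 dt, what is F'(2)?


By the Fundamental Theorem of Calculus (Part 1):
If F(x) = integral from 0 to x of f(t) dt, then F'(x) = f(x)
Here f(t) = 11t^5
So F'(x) = 11x^5
Evaluate at x = 2:
F'(2) = 11 * 2^5
= 11 * 32
= 352

352


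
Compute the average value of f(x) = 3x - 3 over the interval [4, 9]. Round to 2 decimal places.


Average value = 1/(b-a) * integral from a to b of f(x) dx
First compute the integral of 3x - 3:
F(x) = (3/2)x^2 - 3x
F(9) = 3/2 * 81 - 3 * 9 = 189/2
F(4) = 3/2 * 16 - 3 * 4 = 12
Integral = 189/2 - 12 = 165/2
Average = (165/2) / (9 - 4) = (165/2) / 5
= 33/2 = 16.50

16.50


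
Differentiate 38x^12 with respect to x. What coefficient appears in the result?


We apply the power rule: d/dx [ax^n] = a*n * x^(n-1)
d/dx [38x^12]
= 38 * 12 * x^(12-1)
= 456x^11
The coefficient is 456

456


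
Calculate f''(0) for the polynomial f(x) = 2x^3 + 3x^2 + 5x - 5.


First derivative:
f'(x) = 6x^2 + 6x + 5
Second derivative:
f''(x) = 12x + 6
Substitute x = 0:
f''(0) = 12 * 0 + 6
= 0 + 6
= 6

6


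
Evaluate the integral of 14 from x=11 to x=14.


The integral of a constant k over [a, b] equals k * (b - a).
integral from 11 to 14 of 14 dx
= 14 * (14 - 11)
= 14 * 3
= 42

42


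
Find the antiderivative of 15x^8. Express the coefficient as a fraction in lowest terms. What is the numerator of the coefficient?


Apply the power rule for integration:
integral of ax^n dx = a/(n+1) * x^(n+1) + C
integral of 15x^8 dx
= 15/9 * x^9 + C
= 5/3 * x^9 + C
The coefficient in lowest terms is 5/3, and its numerator is 5

5


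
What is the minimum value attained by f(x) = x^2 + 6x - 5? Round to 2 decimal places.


For a quadratic f(x) = ax^2 + bx + c with a > 0, the minimum is at the vertex.
Vertex x-coordinate: x = -b/(2a)
x = -(6) / (2 * 1)
x = -6/2 = -3
Substitute back to find the minimum value:
f(-3) = 1 * (-3)^2 + 6 * (-3) - 5
= 9 - 18 - 5
= -14 = -14.00

-14.00


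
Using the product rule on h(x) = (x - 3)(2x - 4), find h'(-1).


Let u(x) = x - 3 and v(x) = 2x - 4
u'(x) = 1
v'(x) = 2
Product rule: h'(x) = u'(x)*v(x) + u(x)*v'(x)
= 1 * (2x - 4) + (x - 3) * 2
At x = -1:
u(-1) = 1 * (-1) - 3 = -4
v(-1) = 2 * (-1) - 4 = -6
h'(-1) = 1 * (-6) + (-4) * 2
= -6 - 8
= -14

-14


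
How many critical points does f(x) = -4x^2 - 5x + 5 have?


Find where f'(x) = 0:
f'(x) = -8x - 5
Set f'(x) = 0:
-8x - 5 = 0
x = 5 / (-8) = -5/8
This is a linear equation in x, so there is exactly one solution.
Number of critical points: 1

1


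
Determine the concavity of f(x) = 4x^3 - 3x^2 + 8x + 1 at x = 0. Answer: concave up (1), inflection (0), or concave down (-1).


Concavity is determined by the sign of f''(x).
f(x) = 4x^3 - 3x^2 + 8x + 1
f'(x) = 12x^2 - 6x + 8
f''(x) = 24x - 6
f''(0) = 24 * 0 - 6
= 0 - 6
= -6
Since f''(0) < 0, the function is concave down (-1)

-1


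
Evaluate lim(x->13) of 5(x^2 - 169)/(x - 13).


Direct substitution gives 0/0, so we factor the numerator.
Factor: 5(x^2 - 169) = 5 * (x - 13)(x + 13)
Cancel the common factor (x - 13):
5(x^2 - 169)/(x - 13) = 5 * (x + 13)
Now substitute x = 13:
= 5 * (13 + 13) = 130

130


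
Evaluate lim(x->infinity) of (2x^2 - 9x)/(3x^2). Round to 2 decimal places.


For limits at infinity with equal-degree polynomials,
we compare leading coefficients.
Numerator leading term: 2x^2
Denominator leading term: 3x^2
Divide both by x^2:
lim = (2 - 9/x) / (3)
As x -> infinity, the 1/x and 1/x^2 terms vanish:
= 2/3 ≈ 0.67

0.67


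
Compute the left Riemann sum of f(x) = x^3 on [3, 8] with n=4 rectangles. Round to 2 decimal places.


Left Riemann sum uses left endpoints of each subinterval.
Interval: [3, 8], n = 4
dx = (8 - 3) / 4 = 5/4
Left endpoints: [3, 17/4, 11/2, 27/4]
f values: [27, 4913/64, 1331/8, 19683/64]
Sum = dx * (sum of f values)
= 5/4 * 9243/16
= 46215/64 ≈ 722.11

722.11


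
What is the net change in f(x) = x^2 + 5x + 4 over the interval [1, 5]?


Net change = f(b) - f(a)
f(x) = x^2 + 5x + 4
Compute f(5):
f(5) = 1 * 5^2 + 5 * 5 + 4
= 25 + 25 + 4
= 54
Compute f(1):
f(1) = 1 * 1^2 + 5 * 1 + 4
= 1 + 5 + 4
= 10
Net change = 54 - 10 = 44

44


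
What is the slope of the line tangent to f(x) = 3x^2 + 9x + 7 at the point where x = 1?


The slope of the tangent line equals f'(x) at the point.
f(x) = 3x^2 + 9x + 7
f'(x) = 6x + 9
At x = 1:
f'(1) = 6 * 1 + 9
= 6 + 9
= 15

15


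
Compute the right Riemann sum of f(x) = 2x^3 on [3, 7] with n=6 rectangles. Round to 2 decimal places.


Right Riemann sum uses right endpoints of each subinterval.
Interval: [3, 7], n = 6
dx = (7 - 3) / 6 = 2/3
Right endpoints: [11/3, 13/3, 5, 17/3, 19/3, 7]
f values: [2662/27, 4394/27, 250, 9826/27, 13718/27, 686]
Sum = dx * (sum of f values)
= 2/3 * 6208/3
= 12416/9 ≈ 1379.56

1379.56


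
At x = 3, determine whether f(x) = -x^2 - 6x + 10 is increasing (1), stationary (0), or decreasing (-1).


Compute f'(x) to determine behavior:
f'(x) = -2x - 6
f'(3) = -2 * 3 - 6
= -6 - 6
= -12
Since f'(3) < 0, the function is decreasing (-1)

-1


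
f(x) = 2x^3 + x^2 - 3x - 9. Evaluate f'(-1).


Differentiate f(x) = 2x^3 + x^2 - 3x - 9 term by term:
f'(x) = 6x^2 + 2x - 3
Substitute x = -1:
f'(-1) = 6 * (-1)^2 + 2 * (-1) - 3
= 6 - 2 - 3
= 1

1


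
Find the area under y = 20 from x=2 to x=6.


The area under a constant function y = 20 is a rectangle.
Width = 6 - 2 = 4
Height = 20
Area = width * height
= 4 * 20
= 80

80


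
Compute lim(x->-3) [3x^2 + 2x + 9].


Since polynomials are continuous, we use direct substitution.
lim(x->-3) of 3x^2 + 2x + 9
= 3 * (-3)^2 + 2 * (-3) + 9
= 27 - 6 + 9
= 30

30


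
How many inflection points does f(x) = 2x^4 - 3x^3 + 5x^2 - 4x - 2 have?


Inflection points occur where f''(x) = 0 and concavity changes.
f(x) = 2x^4 - 3x^3 + 5x^2 - 4x - 2
f'(x) = 8x^3 - 9x^2 + 10x - 4
f''(x) = 24x^2 - 18x + 10
This is a quadratic in x. Use the discriminant to count real roots.
Discriminant = (-18)^2 - 4 * 24 * 10
= 324 - 960
= -636
Since discriminant < 0, f''(x) = 0 has no real solutions.
Number of inflection points: 0

0


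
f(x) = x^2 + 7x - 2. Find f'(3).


Differentiate term by term using power and sum rules:
f(x) = x^2 + 7x - 2
f'(x) = 2x + 7
Substitute x = 3:
f'(3) = 2 * 3 + 7
= 6 + 7
= 13

13


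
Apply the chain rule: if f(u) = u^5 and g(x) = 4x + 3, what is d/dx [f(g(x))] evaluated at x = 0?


Using the chain rule: (f(g(x)))' = f'(g(x)) * g'(x)
First, find g(0):
g(0) = 4 * 0 + 3 = 3
Next, f'(u) = 5u^4
And g'(x) = 4
So f'(g(0)) * g'(0)
= 5 * 3^4 * 4
= 5 * 81 * 4
= 1620

1620


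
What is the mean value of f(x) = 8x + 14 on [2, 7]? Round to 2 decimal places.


Average value = 1/(b-a) * integral from a to b of f(x) dx
First compute the integral of 8x + 14:
F(x) = 4x^2 + 14x
F(7) = 4 * 49 + 14 * 7 = 294
F(2) = 4 * 4 + 14 * 2 = 44
Integral = 294 - 44 = 250
Average = 250 / (7 - 2) = 250 / 5
= 50 = 50.00

50.00


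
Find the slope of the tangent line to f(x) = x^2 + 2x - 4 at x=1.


The slope of the tangent line equals f'(x) at the point.
f(x) = x^2 + 2x - 4
f'(x) = 2x + 2
At x = 1:
f'(1) = 2 * 1 + 2
= 2 + 2
= 4

4


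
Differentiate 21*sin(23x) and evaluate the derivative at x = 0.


Apply the chain rule to differentiate 21*sin(23x):
d/dx [21*sin(23x)]
= 21 * cos(23x) * d/dx(23x)
= 21 * 23 * cos(23x)
= 483 * cos(23x)
Evaluate at x = 0:
= 483 * cos(0)
= 483 * 1
= 483

483


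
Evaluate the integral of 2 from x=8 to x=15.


The integral of a constant k over [a, b] equals k * (b - a).
integral from 8 to 15 of 2 dx
= 2 * (15 - 8)
= 2 * 7
= 14

14


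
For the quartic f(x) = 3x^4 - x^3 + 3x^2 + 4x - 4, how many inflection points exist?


Inflection points occur where f''(x) = 0 and concavity changes.
f(x) = 3x^4 - x^3 + 3x^2 + 4x - 4
f'(x) = 12x^3 - 3x^2 + 6x + 4
f''(x) = 36x^2 - 6x + 6
This is a quadratic in x. Use the discriminant to count real roots.
Discriminant = (-6)^2 - 4 * 36 * 6
= 36 - 864
= -828
Since discriminant < 0, f''(x) = 0 has no real solutions.
Number of inflection points: 0

0


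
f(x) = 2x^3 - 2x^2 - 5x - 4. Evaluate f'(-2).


Differentiate f(x) = 2x^3 - 2x^2 - 5x - 4 term by term:
f'(x) = 6x^2 - 4x - 5
Substitute x = -2:
f'(-2) = 6 * (-2)^2 - 4 * (-2) - 5
= 24 + 8 - 5
= 27

27


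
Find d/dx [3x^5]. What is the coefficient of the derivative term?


We apply the power rule: d/dx [ax^n] = a*n * x^(n-1)
d/dx [3x^5]
= 3 * 5 * x^(5-1)
= 15x^4
The coefficient is 15

15


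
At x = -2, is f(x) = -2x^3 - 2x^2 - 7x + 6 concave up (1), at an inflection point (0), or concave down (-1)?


Concavity is determined by the sign of f''(x).
f(x) = -2x^3 - 2x^2 - 7x + 6
f'(x) = -6x^2 - 4x - 7
f''(x) = -12x - 4
f''(-2) = -12 * (-2) - 4
= 24 - 4
= 20
Since f''(-2) > 0, the function is concave up (1)

1


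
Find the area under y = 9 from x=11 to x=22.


The area under a constant function y = 9 is a rectangle.
Width = 22 - 11 = 11
Height = 9
Area = width * height
= 11 * 9
= 99

99


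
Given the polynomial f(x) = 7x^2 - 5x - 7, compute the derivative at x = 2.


Differentiate term by term using power and sum rules:
f(x) = 7x^2 - 5x - 7
f'(x) = 14x - 5
Substitute x = 2:
f'(2) = 14 * 2 - 5
= 28 - 5
= 23

23


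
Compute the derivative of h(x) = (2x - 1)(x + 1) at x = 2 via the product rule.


Let u(x) = 2x - 1 and v(x) = x + 1
u'(x) = 2
v'(x) = 1
Product rule: h'(x) = u'(x)*v(x) + u(x)*v'(x)
= 2 * (x + 1) + (2x - 1) * 1
At x = 2:
u(2) = 2 * 2 - 1 = 3
v(2) = 1 * 2 + 1 = 3
h'(2) = 2 * 3 + 3 * 1
= 6 + 3
= 9

9


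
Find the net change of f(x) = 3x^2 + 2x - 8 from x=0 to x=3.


Net change = f(b) - f(a)
f(x) = 3x^2 + 2x - 8
Compute f(3):
f(3) = 3 * 3^2 + 2 * 3 - 8
= 27 + 6 - 8
= 25
Compute f(0):
f(0) = 3 * 0^2 + 2 * 0 - 8
= 0 + 0 - 8
= -8
Net change = 25 - (-8) = 33

33


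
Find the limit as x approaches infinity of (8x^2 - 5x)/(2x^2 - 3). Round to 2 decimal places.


For limits at infinity with equal-degree polynomials,
we compare leading coefficients.
Numerator leading term: 8x^2
Denominator leading term: 2x^2
Divide both by x^2:
lim = (8 - 5/x) / (2 - 3/x^2)
As x -> infinity, the 1/x and 1/x^2 terms vanish:
= 8/2 = 4 = 4.00

4.00


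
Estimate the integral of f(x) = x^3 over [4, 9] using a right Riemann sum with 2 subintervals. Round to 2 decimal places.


Right Riemann sum uses right endpoints of each subinterval.
Interval: [4, 9], n = 2
dx = (9 - 4) / 2 = 5/2
Right endpoints: [13/2, 9]
f values: [2197/8, 729]
Sum = dx * (sum of f values)
= 5/2 * 8029/8
= 40145/16 ≈ 2509.06

2509.06


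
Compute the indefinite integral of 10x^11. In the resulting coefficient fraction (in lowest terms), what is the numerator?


Apply the power rule for integration:
integral of ax^n dx = a/(n+1) * x^(n+1) + C
integral of 10x^11 dx
= 10/12 * x^12 + C
= 5/6 * x^12 + C
The coefficient in lowest terms is 5/6, and its numerator is 5

5


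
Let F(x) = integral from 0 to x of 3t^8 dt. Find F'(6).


By the Fundamental Theorem of Calculus (Part 1):
If F(x) = integral from 0 to x of f(t) dt, then F'(x) = f(x)
Here f(t) = 3t^8
So F'(x) = 3x^8
Evaluate at x = 6:
F'(6) = 3 * 6^8
= 3 * 1679616
= 5038848

5038848


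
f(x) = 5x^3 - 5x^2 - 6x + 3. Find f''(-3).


First derivative:
f'(x) = 15x^2 - 10x - 6
Second derivative:
f''(x) = 30x - 10
Substitute x = -3:
f''(-3) = 30 * (-3) - 10
= -90 - 10
= -100

-100


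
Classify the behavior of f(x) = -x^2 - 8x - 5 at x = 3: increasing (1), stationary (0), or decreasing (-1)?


Compute f'(x) to determine behavior:
f'(x) = -2x - 8
f'(3) = -2 * 3 - 8
= -6 - 8
= -14
Since f'(3) < 0, the function is decreasing (-1)

-1


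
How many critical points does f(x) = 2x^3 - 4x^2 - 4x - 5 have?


Find where f'(x) = 0:
f(x) = 2x^3 - 4x^2 - 4x - 5
f'(x) = 6x^2 - 8x - 4
This is a quadratic in x. Use the discriminant to count real roots.
Discriminant = (-8)^2 - 4 * 6 * (-4)
= 64 - (-96)
= 160
Since discriminant > 0, f'(x) = 0 has 2 real solutions.
Number of critical points: 2

2


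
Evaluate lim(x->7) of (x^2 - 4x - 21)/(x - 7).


Direct substitution gives 0/0, so we factor the numerator.
Factor: (x^2 - 4x - 21) = (x - 7)(x + 3)
Cancel the common factor (x - 7):
(x^2 - 4x - 21)/(x - 7) = (x + 3)
Now substitute x = 7:
= (7) - (-3) = 10

10


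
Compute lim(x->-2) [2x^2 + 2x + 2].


Since polynomials are continuous, we use direct substitution.
lim(x->-2) of 2x^2 + 2x + 2
= 2 * (-2)^2 + 2 * (-2) + 2
= 8 - 4 + 2
= 6

6


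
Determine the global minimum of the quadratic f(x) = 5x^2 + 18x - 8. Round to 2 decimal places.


For a quadratic f(x) = ax^2 + bx + c with a > 0, the minimum is at the vertex.
Vertex x-coordinate: x = -b/(2a)
x = -(18) / (2 * 5)
x = -18/10 = -9/5
Substitute back to find the minimum value:
f(-9/5) = 5 * (-9/5)^2 + 18 * (-9/5) - 8
= 81/5 - 162/5 - 8
= -121/5 = -24.20

-24.20


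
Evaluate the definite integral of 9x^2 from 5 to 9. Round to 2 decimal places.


Find the antiderivative of 9x^2:
F(x) = 9/3 * x^3
Apply the Fundamental Theorem of Calculus:
F(9) - F(5)
= 9/3 * 9^3 - 9/3 * 5^3
= 9/3 * (729 - 125)
= 9/3 * 604
= 1812 = 1812.00

1812.00


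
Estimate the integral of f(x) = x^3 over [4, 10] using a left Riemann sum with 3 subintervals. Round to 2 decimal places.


Left Riemann sum uses left endpoints of each subinterval.
Interval: [4, 10], n = 3
dx = (10 - 4) / 3 = 2
Left endpoints: [4, 6, 8]
f values: [64, 216, 512]
Sum = dx * (sum of f values)
= 2 * 792
= 1584 = 1584.00

1584.00


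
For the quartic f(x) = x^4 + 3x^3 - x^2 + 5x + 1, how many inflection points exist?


Inflection points occur where f''(x) = 0 and concavity changes.
f(x) = x^4 + 3x^3 - x^2 + 5x + 1
f'(x) = 4x^3 + 9x^2 - 2x + 5
f''(x) = 12x^2 + 18x - 2
This is a quadratic in x. Use the discriminant to count real roots.
Discriminant = (18)^2 - 4 * 12 * (-2)
= 324 - (-96)
= 420
Since discriminant > 0, f''(x) = 0 has 2 distinct real solutions.
A quadratic with two distinct real roots changes sign at each root, so concavity changes at both.
Number of inflection points: 2

2


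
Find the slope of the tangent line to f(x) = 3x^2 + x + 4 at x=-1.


The slope of the tangent line equals f'(x) at the point.
f(x) = 3x^2 + x + 4
f'(x) = 6x + 1
At x = -1:
f'(-1) = 6 * (-1) + 1
= -6 + 1
= -5

-5


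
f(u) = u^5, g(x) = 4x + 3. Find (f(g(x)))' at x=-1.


Using the chain rule: (f(g(x)))' = f'(g(x)) * g'(x)
First, find g(-1):
g(-1) = 4 * (-1) + 3 = -1
Next, f'(u) = 5u^4
And g'(x) = 4
So f'(g(-1)) * g'(-1)
= 5 * (-1)^4 * 4
= 5 * 1 * 4
= 20

20


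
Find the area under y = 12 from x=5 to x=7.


The area under a constant function y = 12 is a rectangle.
Width = 7 - 5 = 2
Height = 12
Area = width * height
= 2 * 12
= 24

24


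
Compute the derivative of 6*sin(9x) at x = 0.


Apply the chain rule to differentiate 6*sin(9x):
d/dx [6*sin(9x)]
= 6 * cos(9x) * d/dx(9x)
= 6 * 9 * cos(9x)
= 54 * cos(9x)
Evaluate at x = 0:
= 54 * cos(0)
= 54 * 1
= 54

54


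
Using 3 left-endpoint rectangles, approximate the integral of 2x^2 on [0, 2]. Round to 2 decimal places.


Left Riemann sum uses left endpoints of each subinterval.
Interval: [0, 2], n = 3
dx = (2 - 0) / 3 = 2/3
Left endpoints: [0, 2/3, 4/3]
f values: [0, 8/9, 32/9]
Sum = dx * (sum of f values)
= 2/3 * 40/9
= 80/27 ≈ 2.96

2.96


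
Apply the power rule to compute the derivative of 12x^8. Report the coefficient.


We apply the power rule: d/dx [ax^n] = a*n * x^(n-1)
d/dx [12x^8]
= 12 * 8 * x^(8-1)
= 96x^7
The coefficient is 96

96


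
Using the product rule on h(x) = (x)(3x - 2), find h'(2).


Let u(x) = x and v(x) = 3x - 2
u'(x) = 1
v'(x) = 3
Product rule: h'(x) = u'(x)*v(x) + u(x)*v'(x)
= 1 * (3x - 2) + (x) * 3
At x = 2:
u(2) = 1 * 2 + 0 = 2
v(2) = 3 * 2 - 2 = 4
h'(2) = 1 * 4 + 2 * 3
= 4 + 6
= 10

10


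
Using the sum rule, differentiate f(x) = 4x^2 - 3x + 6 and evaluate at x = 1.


Differentiate term by term using power and sum rules:
f(x) = 4x^2 - 3x + 6
f'(x) = 8x - 3
Substitute x = 1:
f'(1) = 8 * 1 - 3
= 8 - 3
= 5

5


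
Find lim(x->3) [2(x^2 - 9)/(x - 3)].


Direct substitution gives 0/0, so we factor the numerator.
Factor: 2(x^2 - 9) = 2 * (x - 3)(x + 3)
Cancel the common factor (x - 3):
2(x^2 - 9)/(x - 3) = 2 * (x + 3)
Now substitute x = 3:
= 2 * (3 + 3) = 12

12


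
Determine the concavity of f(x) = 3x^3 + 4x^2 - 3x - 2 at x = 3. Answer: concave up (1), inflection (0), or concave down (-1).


Concavity is determined by the sign of f''(x).
f(x) = 3x^3 + 4x^2 - 3x - 2
f'(x) = 9x^2 + 8x - 3
f''(x) = 18x + 8
f''(3) = 18 * 3 + 8
= 54 + 8
= 62
Since f''(3) > 0, the function is concave up (1)

1


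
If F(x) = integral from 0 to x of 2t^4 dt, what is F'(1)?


By the Fundamental Theorem of Calculus (Part 1):
If F(x) = integral from 0 to x of f(t) dt, then F'(x) = f(x)
Here f(t) = 2t^4
So F'(x) = 2x^4
Evaluate at x = 1:
F'(1) = 2 * 1^4
= 2 * 1
= 2

2


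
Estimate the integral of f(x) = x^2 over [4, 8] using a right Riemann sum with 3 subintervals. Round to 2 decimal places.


Right Riemann sum uses right endpoints of each subinterval.
Interval: [4, 8], n = 3
dx = (8 - 4) / 3 = 4/3
Right endpoints: [16/3, 20/3, 8]
f values: [256/9, 400/9, 64]
Sum = dx * (sum of f values)
= 4/3 * 1232/9
= 4928/27 ≈ 182.52

182.52


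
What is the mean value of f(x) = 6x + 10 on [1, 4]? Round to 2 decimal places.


Average value = 1/(b-a) * integral from a to b of f(x) dx
First compute the integral of 6x + 10:
F(x) = 3x^2 + 10x
F(4) = 3 * 16 + 10 * 4 = 88
F(1) = 3 * 1 + 10 * 1 = 13
Integral = 88 - 13 = 75
Average = 75 / (4 - 1) = 75 / 3
= 25 = 25.00

25.00


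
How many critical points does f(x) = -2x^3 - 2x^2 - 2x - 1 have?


Find where f'(x) = 0:
f(x) = -2x^3 - 2x^2 - 2x - 1
f'(x) = -6x^2 - 4x - 2
This is a quadratic in x. Use the discriminant to count real roots.
Discriminant = (-4)^2 - 4 * (-6) * (-2)
= 16 - 48
= -32
Since discriminant < 0, f'(x) = 0 has no real solutions.
Number of critical points: 0

0


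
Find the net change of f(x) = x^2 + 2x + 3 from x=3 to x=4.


Net change = f(b) - f(a)
f(x) = x^2 + 2x + 3
Compute f(4):
f(4) = 1 * 4^2 + 2 * 4 + 3
= 16 + 8 + 3
= 27
Compute f(3):
f(3) = 1 * 3^2 + 2 * 3 + 3
= 9 + 6 + 3
= 18
Net change = 27 - 18 = 9

9


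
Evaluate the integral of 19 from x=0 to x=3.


The integral of a constant k over [a, b] equals k * (b - a).
integral from 0 to 3 of 19 dx
= 19 * (3 - 0)
= 19 * 3
= 57

57


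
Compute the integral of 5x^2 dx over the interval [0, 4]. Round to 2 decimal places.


Find the antiderivative of 5x^2:
F(x) = 5/3 * x^3
Apply the Fundamental Theorem of Calculus:
F(4) - F(0)
= 5/3 * 4^3 - 5/3 * 0^3
= 5/3 * (64 - 0)
= 5/3 * 64
= 320/3 ≈ 106.67

106.67


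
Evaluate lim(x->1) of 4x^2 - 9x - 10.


Since polynomials are continuous, we use direct substitution.
lim(x->1) of 4x^2 - 9x - 10
= 4 * 1^2 - 9 * 1 - 10
= 4 - 9 - 10
= -15

-15


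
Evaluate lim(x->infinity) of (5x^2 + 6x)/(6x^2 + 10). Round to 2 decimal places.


For limits at infinity with equal-degree polynomials,
we compare leading coefficients.
Numerator leading term: 5x^2
Denominator leading term: 6x^2
Divide both by x^2:
lim = (5 + 6/x) / (6 + 10/x^2)
As x -> infinity, the 1/x and 1/x^2 terms vanish:
= 5/6 ≈ 0.83

0.83


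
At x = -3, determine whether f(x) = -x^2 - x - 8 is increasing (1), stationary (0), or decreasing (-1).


Compute f'(x) to determine behavior:
f'(x) = -2x - 1
f'(-3) = -2 * (-3) - 1
= 6 - 1
= 5
Since f'(-3) > 0, the function is increasing (1)

1


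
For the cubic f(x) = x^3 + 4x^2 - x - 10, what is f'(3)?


Differentiate f(x) = x^3 + 4x^2 - x - 10 term by term:
f'(x) = 3x^2 + 8x - 1
Substitute x = 3:
f'(3) = 3 * 3^2 + 8 * 3 - 1
= 27 + 24 - 1
= 50

50


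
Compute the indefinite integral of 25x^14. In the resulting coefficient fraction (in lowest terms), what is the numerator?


Apply the power rule for integration:
integral of ax^n dx = a/(n+1) * x^(n+1) + C
integral of 25x^14 dx
= 25/15 * x^15 + C
= 5/3 * x^15 + C
The coefficient in lowest terms is 5/3, and its numerator is 5

5


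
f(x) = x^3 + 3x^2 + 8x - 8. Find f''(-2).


First derivative:
f'(x) = 3x^2 + 6x + 8
Second derivative:
f''(x) = 6x + 6
Substitute x = -2:
f''(-2) = 6 * (-2) + 6
= -12 + 6
= -6

-6


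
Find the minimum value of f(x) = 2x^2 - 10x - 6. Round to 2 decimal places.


For a quadratic f(x) = ax^2 + bx + c with a > 0, the minimum is at the vertex.
Vertex x-coordinate: x = -b/(2a)
x = -(-10) / (2 * 2)
x = 10/4 = 5/2
Substitute back to find the minimum value:
f(5/2) = 2 * (5/2)^2 - 10 * (5/2) - 6
= 25/2 - 25 - 6
= -37/2 = -18.50

-18.50


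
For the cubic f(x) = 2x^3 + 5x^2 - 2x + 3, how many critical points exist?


Find where f'(x) = 0:
f(x) = 2x^3 + 5x^2 - 2x + 3
f'(x) = 6x^2 + 10x - 2
This is a quadratic in x. Use the discriminant to count real roots.
Discriminant = (10)^2 - 4 * 6 * (-2)
= 100 - (-48)
= 148
Since discriminant > 0, f'(x) = 0 has 2 real solutions.
Number of critical points: 2

2


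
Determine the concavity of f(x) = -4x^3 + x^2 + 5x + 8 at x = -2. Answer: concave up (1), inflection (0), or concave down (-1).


Concavity is determined by the sign of f''(x).
f(x) = -4x^3 + x^2 + 5x + 8
f'(x) = -12x^2 + 2x + 5
f''(x) = -24x + 2
f''(-2) = -24 * (-2) + 2
= 48 + 2
= 50
Since f''(-2) > 0, the function is concave up (1)

1


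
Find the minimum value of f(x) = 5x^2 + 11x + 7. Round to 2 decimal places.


For a quadratic f(x) = ax^2 + bx + c with a > 0, the minimum is at the vertex.
Vertex x-coordinate: x = -b/(2a)
x = -(11) / (2 * 5)
x = -11/10
Substitute back to find the minimum value:
f(-11/10) = 5 * (-11/10)^2 + 11 * (-11/10) + 7
= 121/20 - 121/10 + 7
= 19/20 = 0.95

0.95


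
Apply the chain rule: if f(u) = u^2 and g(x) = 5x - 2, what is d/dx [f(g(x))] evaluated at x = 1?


Using the chain rule: (f(g(x)))' = f'(g(x)) * g'(x)
First, find g(1):
g(1) = 5 * 1 - 2 = 3
Next, f'(u) = 2u
And g'(x) = 5
So f'(g(1)) * g'(1)
= 2 * 3 * 5
= 30

30


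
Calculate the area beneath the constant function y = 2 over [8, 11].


The area under a constant function y = 2 is a rectangle.
Width = 11 - 8 = 3
Height = 2
Area = width * height
= 3 * 2
= 6

6


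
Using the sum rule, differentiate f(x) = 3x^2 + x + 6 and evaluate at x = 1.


Differentiate term by term using power and sum rules:
f(x) = 3x^2 + x + 6
f'(x) = 6x + 1
Substitute x = 1:
f'(1) = 6 * 1 + 1
= 6 + 1
= 7

7


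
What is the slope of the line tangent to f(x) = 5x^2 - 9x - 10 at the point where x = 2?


The slope of the tangent line equals f'(x) at the point.
f(x) = 5x^2 - 9x - 10
f'(x) = 10x - 9
At x = 2:
f'(2) = 10 * 2 - 9
= 20 - 9
= 11

11
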